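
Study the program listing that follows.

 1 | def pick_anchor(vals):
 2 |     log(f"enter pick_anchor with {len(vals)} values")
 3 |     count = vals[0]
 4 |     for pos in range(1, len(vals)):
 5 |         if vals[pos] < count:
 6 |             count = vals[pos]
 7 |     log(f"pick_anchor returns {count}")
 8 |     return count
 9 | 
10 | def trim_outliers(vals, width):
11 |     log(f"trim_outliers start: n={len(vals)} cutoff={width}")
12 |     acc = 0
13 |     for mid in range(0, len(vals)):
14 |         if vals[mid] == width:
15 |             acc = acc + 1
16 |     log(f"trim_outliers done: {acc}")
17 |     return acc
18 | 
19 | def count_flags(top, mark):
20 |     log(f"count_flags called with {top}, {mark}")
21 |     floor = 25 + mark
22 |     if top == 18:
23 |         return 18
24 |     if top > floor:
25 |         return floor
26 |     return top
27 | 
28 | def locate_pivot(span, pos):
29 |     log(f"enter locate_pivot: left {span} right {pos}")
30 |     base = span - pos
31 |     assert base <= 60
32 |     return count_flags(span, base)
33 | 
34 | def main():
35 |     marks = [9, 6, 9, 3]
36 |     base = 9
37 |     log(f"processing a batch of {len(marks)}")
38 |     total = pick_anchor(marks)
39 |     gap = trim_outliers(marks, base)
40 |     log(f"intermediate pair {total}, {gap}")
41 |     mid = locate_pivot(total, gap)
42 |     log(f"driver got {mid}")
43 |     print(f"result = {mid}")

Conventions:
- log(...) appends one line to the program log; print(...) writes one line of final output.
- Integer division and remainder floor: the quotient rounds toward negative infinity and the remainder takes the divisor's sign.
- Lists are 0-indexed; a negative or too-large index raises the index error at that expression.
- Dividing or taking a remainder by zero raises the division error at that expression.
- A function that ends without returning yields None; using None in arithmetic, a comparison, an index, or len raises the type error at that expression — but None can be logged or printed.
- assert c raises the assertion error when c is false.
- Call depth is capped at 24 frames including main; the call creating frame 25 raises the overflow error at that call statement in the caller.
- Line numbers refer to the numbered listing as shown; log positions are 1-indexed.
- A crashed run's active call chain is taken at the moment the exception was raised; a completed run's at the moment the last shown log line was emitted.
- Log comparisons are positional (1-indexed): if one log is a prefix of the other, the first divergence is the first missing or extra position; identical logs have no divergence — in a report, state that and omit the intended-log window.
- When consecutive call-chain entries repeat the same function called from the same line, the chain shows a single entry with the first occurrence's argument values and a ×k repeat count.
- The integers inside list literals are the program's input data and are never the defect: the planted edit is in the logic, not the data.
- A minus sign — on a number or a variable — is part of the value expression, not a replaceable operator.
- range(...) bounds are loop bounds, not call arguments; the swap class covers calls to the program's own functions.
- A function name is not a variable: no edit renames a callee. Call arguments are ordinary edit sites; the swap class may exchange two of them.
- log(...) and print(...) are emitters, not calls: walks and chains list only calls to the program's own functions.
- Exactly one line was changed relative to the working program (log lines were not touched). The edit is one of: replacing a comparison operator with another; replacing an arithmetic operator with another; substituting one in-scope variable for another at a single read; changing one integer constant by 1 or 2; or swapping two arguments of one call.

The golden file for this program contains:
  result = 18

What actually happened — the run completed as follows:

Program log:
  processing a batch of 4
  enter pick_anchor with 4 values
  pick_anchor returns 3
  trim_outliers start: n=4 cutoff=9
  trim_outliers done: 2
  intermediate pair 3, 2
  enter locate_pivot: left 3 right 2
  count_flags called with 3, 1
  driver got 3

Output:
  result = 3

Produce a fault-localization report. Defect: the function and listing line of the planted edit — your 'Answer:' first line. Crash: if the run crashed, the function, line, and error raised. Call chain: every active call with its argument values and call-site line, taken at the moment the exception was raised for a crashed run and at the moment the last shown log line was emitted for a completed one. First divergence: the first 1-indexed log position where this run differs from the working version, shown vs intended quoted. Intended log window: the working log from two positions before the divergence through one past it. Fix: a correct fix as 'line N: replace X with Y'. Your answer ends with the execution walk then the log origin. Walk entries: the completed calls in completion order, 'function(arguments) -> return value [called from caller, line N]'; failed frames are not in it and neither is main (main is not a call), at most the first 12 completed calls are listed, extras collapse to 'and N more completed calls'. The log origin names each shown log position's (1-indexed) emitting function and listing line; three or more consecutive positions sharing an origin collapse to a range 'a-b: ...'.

Answer: the defect is in count_flags at line 22.
The tell: The earliest visible damage is log position 9 — 'driver got 3' rather than the intended 'driver got 18'.
Call chain: main.
First divergence: position 9 — the shown line 'driver got 3' should read 'driver got 18'.
Intended log window:
  7: enter locate_pivot: left 3 right 2
  8: count_flags called with 3, 1
  9: driver got 18
Execution walk:
  pick_anchor([9, 6, 9, 3]) -> 3  [called from main, line 38]
  trim_outliers([9, 6, 9, 3], 9) -> 2  [called from main, line 39]
  count_flags(3, 1) -> 3  [called from locate_pivot, line 32]
  locate_pivot(3, 2) -> 3  [called from main, line 41]
Log line origins:
  1: emitted by main (line 37)
  2: emitted by pick_anchor (line 2)
  3: emitted by pick_anchor (line 7)
  4: emitted by trim_outliers (line 11)
  5: emitted by trim_outliers (line 16)
  6: emitted by main (line 40)
  7: emitted by locate_pivot (line 29)
  8: emitted by count_flags (line 20)
  9: emitted by main (line 42)
A correct fix: line 22: replace `==` with `<`.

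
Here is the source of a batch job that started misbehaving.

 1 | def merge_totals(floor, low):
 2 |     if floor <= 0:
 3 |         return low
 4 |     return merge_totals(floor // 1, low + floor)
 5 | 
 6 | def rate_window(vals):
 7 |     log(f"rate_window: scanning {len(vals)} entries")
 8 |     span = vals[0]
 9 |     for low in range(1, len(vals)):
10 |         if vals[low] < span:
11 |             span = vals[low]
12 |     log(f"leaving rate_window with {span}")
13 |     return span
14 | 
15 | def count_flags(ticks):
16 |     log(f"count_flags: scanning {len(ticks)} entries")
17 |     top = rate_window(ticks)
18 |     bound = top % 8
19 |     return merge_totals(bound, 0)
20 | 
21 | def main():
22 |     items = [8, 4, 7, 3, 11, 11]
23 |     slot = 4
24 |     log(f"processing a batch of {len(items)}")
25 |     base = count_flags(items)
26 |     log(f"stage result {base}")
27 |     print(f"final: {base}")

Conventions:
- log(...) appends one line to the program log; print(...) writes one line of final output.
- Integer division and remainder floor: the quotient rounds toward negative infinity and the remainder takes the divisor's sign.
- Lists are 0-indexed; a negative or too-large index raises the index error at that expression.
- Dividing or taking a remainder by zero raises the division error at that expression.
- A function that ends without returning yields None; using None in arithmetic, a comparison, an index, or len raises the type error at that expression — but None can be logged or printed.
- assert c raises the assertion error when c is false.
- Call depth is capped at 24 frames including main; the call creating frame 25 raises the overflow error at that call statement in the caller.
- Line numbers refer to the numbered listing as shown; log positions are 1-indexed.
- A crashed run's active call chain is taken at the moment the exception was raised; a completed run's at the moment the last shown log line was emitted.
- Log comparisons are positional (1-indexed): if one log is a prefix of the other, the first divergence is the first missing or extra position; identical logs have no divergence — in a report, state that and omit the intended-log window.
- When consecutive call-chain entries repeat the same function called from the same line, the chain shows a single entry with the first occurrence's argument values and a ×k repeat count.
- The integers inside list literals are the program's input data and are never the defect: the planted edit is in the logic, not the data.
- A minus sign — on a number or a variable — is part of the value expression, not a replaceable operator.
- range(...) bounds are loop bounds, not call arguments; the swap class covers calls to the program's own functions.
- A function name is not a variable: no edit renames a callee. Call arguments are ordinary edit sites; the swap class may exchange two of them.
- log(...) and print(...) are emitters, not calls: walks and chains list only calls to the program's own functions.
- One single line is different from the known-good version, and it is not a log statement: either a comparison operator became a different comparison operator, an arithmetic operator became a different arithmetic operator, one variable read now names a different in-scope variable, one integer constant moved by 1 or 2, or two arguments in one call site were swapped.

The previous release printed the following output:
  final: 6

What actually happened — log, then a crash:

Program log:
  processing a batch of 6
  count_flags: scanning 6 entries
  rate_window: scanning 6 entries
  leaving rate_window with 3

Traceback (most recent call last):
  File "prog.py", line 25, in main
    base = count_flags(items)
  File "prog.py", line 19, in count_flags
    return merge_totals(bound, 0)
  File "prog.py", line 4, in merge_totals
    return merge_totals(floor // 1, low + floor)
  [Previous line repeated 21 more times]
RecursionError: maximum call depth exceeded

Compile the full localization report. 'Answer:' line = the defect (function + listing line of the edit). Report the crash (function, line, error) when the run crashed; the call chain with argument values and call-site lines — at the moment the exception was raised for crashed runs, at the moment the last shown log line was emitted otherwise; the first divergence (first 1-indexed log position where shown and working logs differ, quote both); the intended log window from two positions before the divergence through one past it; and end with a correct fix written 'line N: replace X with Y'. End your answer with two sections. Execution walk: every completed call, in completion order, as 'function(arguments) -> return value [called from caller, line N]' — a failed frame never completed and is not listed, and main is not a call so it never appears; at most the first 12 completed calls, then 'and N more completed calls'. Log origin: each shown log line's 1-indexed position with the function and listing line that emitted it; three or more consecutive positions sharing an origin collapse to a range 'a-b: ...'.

Answer: the defect is in merge_totals at line 4.
Key observation: Only 4 log lines were emitted before the run died; the intended continuation was 'stage result 6'.
Crash: merge_totals, line 4, RecursionError.
Call chain: main -> count_flags([8, 4, 7, 3, 11, 11]) (called at line 25) -> merge_totals(3, 0) (called at line 19) -> merge_totals(3, 3) (called at line 4) ×21.
First divergence: position 5 — after 4 matching lines the faulty run goes silent; intended next line 'stage result 6'.
Intended log window:
  3: rate_window: scanning 6 entries
  4: leaving rate_window with 3
  5: stage result 6
Execution walk:
  rate_window([8, 4, 7, 3, 11, 11]) -> 3  [called from count_flags, line 17]
Log origins:
  1 — main, line 24
  2 — count_flags, line 16
  3 — rate_window, line 7
  4 — rate_window, line 12
A correct fix: line 4: replace `//` with `-`.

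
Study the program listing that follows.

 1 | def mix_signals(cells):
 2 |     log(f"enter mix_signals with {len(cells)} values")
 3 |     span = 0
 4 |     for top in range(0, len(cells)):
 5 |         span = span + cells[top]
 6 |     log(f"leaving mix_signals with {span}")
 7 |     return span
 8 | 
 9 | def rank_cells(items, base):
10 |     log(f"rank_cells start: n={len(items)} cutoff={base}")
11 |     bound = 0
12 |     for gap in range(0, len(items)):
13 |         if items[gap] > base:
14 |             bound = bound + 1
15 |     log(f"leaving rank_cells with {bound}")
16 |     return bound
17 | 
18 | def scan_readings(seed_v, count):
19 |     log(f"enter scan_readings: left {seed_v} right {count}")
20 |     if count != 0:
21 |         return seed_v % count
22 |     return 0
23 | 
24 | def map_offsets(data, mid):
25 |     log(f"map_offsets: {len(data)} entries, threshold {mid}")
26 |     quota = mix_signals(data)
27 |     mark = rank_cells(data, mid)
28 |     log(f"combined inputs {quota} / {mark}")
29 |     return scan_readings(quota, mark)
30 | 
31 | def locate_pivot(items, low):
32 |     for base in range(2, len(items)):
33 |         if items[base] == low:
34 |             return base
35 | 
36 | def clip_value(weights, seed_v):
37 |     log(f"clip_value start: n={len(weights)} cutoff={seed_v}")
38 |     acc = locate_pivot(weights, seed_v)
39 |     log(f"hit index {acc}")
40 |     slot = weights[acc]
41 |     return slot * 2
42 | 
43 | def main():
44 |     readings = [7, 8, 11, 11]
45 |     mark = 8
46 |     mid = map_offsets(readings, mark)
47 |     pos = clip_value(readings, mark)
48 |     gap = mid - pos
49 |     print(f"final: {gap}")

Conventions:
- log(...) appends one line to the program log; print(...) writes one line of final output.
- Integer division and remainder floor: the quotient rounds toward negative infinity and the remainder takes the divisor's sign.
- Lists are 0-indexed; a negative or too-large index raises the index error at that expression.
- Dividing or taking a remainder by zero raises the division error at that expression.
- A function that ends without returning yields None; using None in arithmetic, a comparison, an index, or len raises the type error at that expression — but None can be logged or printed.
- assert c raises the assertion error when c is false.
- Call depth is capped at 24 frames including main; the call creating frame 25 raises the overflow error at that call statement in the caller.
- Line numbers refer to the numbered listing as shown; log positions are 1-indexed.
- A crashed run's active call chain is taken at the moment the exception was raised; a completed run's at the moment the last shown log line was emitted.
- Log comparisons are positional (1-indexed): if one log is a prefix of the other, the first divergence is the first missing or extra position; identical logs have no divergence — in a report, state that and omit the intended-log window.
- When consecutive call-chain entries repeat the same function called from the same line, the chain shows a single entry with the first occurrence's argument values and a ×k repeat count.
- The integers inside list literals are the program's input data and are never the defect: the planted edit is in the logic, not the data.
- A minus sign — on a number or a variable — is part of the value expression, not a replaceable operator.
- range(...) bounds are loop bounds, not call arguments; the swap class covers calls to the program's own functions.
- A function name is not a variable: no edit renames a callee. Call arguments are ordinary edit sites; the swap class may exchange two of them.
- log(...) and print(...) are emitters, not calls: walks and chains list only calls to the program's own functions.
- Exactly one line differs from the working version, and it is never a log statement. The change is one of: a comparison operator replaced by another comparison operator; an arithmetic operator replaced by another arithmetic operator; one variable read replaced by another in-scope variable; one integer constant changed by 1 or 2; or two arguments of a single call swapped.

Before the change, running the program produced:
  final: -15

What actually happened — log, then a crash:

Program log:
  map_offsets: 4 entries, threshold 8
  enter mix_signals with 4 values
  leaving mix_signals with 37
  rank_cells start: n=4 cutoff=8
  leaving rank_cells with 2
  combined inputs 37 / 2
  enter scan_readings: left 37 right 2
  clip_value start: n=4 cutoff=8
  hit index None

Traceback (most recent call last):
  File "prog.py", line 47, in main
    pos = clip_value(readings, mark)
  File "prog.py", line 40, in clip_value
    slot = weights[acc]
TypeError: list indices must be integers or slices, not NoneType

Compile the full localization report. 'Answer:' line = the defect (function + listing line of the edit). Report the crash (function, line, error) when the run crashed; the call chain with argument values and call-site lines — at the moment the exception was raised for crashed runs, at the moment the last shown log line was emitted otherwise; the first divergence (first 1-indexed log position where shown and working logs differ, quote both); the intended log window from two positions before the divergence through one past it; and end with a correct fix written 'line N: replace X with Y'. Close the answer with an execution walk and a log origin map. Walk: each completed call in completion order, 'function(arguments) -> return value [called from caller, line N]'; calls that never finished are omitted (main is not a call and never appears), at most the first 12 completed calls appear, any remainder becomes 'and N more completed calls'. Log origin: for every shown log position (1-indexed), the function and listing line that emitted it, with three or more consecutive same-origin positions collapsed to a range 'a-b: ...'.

Answer: the defect is in locate_pivot at line 32.
Core observation: The log first diverges at position 9: the faulty run prints 'hit index None' where the working version prints 'hit index 1'.
Crash: clip_value, line 40, TypeError.
Call chain: main -> clip_value([7, 8, 11, 11], 8) (called at line 47).
First divergence: at position 9 the run shows 'hit index None' where the working version logs 'hit index 1'.
Intended log window:
  7: enter scan_readings: left 37 right 2
  8: clip_value start: n=4 cutoff=8
  9: hit index 1
Execution walk:
  mix_signals([7, 8, 11, 11]) -> 37  [called from map_offsets, line 26]
  rank_cells([7, 8, 11, 11], 8) -> 2  [called from map_offsets, line 27]
  scan_readings(37, 2) -> 1  [called from map_offsets, line 29]
  map_offsets([7, 8, 11, 11], 8) -> 1  [called from main, line 46]
  locate_pivot([7, 8, 11, 11], 8) -> None  [called from clip_value, line 38]
Log line origins:
  1: emitted by map_offsets (line 25)
  2: emitted by mix_signals (line 2)
  3: emitted by mix_signals (line 6)
  4: emitted by rank_cells (line 10)
  5: emitted by rank_cells (line 15)
  6: emitted by map_offsets (line 28)
  7: emitted by scan_readings (line 19)
  8: emitted by clip_value (line 37)
  9: emitted by clip_value (line 39)
A correct fix: line 32: replace `2` with `0`.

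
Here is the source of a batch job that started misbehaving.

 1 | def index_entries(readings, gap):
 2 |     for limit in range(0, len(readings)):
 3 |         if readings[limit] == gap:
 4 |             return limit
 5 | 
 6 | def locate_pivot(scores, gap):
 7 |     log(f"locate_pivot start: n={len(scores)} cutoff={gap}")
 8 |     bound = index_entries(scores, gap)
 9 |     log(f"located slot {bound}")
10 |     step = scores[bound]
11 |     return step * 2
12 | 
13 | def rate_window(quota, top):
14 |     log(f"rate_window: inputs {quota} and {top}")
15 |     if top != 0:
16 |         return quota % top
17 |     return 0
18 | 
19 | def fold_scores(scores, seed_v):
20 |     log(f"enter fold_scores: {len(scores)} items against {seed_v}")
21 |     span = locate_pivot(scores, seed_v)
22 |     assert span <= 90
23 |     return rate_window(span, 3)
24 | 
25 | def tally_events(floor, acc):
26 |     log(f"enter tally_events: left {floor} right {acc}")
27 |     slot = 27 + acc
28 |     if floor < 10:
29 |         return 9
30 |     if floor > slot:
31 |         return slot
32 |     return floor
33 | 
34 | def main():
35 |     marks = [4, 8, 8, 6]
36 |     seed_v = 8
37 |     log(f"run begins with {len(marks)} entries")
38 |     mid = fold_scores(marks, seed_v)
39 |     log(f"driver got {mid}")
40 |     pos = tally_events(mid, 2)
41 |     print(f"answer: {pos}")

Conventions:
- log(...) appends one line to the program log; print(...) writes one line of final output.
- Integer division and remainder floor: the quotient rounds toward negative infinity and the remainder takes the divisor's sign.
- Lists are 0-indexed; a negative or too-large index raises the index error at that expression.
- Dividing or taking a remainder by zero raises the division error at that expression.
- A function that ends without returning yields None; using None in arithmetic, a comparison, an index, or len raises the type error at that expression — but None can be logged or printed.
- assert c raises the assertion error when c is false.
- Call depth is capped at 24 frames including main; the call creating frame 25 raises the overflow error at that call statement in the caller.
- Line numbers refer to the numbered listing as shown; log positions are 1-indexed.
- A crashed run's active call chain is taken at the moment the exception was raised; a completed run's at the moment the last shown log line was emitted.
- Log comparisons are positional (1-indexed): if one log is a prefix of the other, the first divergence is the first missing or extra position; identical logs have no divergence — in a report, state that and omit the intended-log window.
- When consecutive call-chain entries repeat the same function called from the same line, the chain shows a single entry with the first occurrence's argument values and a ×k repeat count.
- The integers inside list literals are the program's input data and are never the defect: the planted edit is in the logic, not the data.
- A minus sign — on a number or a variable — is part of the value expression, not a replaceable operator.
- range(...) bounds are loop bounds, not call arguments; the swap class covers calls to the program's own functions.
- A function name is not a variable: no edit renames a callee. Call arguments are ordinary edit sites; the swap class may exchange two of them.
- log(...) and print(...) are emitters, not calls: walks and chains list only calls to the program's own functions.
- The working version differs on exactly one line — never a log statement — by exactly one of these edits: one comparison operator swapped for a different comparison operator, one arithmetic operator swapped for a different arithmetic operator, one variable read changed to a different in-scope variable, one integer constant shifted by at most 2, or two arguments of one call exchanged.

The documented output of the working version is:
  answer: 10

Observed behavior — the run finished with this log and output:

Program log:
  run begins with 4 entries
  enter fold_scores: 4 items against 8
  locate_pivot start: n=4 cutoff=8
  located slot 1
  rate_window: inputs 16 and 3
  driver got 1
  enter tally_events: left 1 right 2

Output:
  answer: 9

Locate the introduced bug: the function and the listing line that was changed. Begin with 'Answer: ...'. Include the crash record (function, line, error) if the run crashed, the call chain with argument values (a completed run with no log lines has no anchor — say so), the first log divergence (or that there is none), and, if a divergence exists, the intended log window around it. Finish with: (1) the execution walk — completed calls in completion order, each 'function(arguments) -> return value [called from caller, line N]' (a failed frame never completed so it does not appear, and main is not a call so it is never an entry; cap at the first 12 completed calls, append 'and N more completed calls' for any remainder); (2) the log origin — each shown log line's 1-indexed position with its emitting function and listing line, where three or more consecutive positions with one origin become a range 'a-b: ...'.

Answer: the defect is in tally_events at line 29.
Key fact: The two runs log identically and part ways only at the printed values.
Call chain: main -> tally_events(1, 2) (called at line 40).
First divergence: there is none — every log position agrees.
Execution walk:
  index_entries([4, 8, 8, 6], 8) -> 1  [called from locate_pivot, line 8]
  locate_pivot([4, 8, 8, 6], 8) -> 16  [called from fold_scores, line 21]
  rate_window(16, 3) -> 1  [called from fold_scores, line 23]
  fold_scores([4, 8, 8, 6], 8) -> 1  [called from main, line 38]
  tally_events(1, 2) -> 9  [called from main, line 40]
Log line origins:
  1: emitted by main (line 37)
  2: emitted by fold_scores (line 20)
  3: emitted by locate_pivot (line 7)
  4: emitted by locate_pivot (line 9)
  5: emitted by rate_window (line 14)
  6: emitted by main (line 39)
  7: emitted by tally_events (line 26)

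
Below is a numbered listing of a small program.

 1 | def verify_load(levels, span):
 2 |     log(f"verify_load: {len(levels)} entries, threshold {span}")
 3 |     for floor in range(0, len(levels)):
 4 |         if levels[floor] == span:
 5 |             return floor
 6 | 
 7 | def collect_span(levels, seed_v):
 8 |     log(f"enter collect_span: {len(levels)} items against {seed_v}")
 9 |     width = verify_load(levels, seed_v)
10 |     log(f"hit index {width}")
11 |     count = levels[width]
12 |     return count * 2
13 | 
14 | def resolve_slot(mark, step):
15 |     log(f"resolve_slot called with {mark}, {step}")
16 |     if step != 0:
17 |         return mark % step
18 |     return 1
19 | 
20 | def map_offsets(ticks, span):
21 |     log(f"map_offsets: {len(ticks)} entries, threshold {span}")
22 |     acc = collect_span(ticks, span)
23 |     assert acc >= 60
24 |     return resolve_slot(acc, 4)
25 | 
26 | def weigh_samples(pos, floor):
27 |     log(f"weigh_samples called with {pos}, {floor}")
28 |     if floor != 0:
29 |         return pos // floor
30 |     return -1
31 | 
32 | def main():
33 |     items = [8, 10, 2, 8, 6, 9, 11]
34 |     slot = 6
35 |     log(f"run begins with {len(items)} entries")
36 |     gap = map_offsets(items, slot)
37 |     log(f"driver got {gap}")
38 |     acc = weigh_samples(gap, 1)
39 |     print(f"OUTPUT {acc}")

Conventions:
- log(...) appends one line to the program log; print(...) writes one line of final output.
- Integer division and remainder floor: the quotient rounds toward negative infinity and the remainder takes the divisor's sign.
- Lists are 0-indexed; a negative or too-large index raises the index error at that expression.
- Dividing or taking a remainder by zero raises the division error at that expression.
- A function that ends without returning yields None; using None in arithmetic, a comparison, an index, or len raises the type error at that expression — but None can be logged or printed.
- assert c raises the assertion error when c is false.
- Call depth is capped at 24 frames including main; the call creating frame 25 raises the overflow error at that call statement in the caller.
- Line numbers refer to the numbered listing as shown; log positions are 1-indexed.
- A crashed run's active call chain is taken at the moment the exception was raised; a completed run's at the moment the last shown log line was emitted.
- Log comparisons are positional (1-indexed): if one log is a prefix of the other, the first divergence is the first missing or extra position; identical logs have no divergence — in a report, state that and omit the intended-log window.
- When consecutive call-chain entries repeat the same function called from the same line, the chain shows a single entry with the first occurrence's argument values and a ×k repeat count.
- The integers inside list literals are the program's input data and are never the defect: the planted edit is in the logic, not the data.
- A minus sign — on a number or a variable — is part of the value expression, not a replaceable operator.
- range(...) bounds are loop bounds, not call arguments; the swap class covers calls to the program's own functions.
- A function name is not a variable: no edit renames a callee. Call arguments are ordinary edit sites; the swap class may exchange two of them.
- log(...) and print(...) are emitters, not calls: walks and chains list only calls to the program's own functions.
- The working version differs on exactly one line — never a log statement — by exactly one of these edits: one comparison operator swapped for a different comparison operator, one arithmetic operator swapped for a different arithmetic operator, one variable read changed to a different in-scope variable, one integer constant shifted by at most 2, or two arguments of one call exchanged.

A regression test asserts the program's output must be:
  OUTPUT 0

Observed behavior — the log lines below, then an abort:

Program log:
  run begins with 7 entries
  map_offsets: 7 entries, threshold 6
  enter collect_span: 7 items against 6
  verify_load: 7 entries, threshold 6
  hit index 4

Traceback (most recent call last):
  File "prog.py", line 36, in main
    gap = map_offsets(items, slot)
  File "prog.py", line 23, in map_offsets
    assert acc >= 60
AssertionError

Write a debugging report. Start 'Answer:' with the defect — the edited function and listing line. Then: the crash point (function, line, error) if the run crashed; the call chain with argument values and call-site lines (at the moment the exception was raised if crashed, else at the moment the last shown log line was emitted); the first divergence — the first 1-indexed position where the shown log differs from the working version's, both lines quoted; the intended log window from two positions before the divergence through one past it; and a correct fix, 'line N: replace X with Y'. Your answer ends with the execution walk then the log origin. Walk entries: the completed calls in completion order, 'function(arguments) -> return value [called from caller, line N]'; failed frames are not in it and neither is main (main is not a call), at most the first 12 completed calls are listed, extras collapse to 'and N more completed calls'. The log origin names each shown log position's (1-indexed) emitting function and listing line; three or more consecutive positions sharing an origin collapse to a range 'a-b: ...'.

Answer: the defect is in map_offsets at line 23.
Core observation: A complete run would log 'resolve_slot called with 12, 4' next, but this one stopped at 5 lines.
Crash: map_offsets, line 23, AssertionError.
Call chain: main -> map_offsets([8, 10, 2, 8, 6, 9, 11], 6) (called at line 36).
First divergence: position 6 — the faulty run's log ends after 5 lines; the working version continues with 'resolve_slot called with 12, 4'.
Intended log window:
  4: verify_load: 7 entries, threshold 6
  5: hit index 4
  6: resolve_slot called with 12, 4
  7: driver got 0
Execution walk:
  verify_load([8, 10, 2, 8, 6, 9, 11], 6) -> 4  [called from collect_span, line 9]
  collect_span([8, 10, 2, 8, 6, 9, 11], 6) -> 12  [called from map_offsets, line 22]
Log origins:
  1: logged in main at line 35
  2: logged in map_offsets at line 21
  3: logged in collect_span at line 8
  4: logged in verify_load at line 2
  5: logged in collect_span at line 10
A correct fix: line 23: replace `>=` with `<=`.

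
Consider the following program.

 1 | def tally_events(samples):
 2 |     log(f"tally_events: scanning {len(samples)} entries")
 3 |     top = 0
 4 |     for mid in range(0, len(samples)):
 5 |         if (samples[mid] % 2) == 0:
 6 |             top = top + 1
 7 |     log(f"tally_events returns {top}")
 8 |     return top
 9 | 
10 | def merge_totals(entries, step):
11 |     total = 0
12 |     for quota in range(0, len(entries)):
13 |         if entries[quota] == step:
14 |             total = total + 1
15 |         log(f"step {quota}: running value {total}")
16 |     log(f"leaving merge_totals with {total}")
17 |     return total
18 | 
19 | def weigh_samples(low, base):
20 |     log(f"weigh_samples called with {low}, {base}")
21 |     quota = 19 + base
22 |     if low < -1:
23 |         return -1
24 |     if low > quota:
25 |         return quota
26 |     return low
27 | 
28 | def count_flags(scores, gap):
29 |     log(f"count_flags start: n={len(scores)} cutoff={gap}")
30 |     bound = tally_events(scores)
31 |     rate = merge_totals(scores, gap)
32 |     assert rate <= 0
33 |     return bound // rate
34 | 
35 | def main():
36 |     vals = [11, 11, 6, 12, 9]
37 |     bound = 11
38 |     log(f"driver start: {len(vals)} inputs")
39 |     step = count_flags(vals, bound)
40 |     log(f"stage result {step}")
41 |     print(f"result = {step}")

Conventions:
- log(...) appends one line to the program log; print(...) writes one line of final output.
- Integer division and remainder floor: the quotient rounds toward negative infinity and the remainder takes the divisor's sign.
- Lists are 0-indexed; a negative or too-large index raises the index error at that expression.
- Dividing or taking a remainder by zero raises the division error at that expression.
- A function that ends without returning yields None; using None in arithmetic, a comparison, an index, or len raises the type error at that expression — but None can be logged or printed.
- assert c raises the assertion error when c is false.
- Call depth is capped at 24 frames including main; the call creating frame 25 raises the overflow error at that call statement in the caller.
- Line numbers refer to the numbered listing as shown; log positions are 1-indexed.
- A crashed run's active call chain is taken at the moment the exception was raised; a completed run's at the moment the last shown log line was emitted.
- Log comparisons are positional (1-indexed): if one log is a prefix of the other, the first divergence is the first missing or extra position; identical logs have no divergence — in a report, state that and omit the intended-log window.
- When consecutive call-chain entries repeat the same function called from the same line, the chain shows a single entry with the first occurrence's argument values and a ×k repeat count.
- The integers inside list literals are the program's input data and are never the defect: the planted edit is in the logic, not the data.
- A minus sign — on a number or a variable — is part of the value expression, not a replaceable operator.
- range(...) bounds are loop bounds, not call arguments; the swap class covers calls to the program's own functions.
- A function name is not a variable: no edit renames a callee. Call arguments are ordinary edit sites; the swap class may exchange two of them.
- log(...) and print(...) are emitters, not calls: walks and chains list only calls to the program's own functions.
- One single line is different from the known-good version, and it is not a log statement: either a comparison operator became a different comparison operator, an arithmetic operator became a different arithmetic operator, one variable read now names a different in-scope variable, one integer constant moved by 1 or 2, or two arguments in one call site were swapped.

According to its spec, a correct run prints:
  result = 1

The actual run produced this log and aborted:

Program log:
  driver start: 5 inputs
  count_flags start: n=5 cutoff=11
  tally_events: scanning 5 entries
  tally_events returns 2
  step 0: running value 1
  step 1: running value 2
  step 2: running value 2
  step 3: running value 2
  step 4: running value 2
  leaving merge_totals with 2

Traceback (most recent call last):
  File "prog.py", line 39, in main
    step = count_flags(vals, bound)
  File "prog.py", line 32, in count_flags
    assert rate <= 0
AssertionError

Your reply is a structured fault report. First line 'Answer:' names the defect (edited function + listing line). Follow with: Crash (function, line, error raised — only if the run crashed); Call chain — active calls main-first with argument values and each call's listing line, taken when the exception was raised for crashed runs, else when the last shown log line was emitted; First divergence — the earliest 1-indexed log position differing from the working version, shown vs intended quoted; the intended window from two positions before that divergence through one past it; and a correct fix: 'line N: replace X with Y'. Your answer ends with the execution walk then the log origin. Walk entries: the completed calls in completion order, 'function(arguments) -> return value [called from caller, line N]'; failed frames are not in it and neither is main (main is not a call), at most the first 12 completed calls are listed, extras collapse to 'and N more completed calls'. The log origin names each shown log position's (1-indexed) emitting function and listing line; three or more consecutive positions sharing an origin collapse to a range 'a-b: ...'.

Answer: the defect is in count_flags at line 32.
Key fact: The shown log is a 10-line prefix of the intended one, whose next entry is 'stage result 1'.
Crash: count_flags, line 32, AssertionError.
Call chain: main -> count_flags([11, 11, 6, 12, 9], 11) (called at line 39).
First divergence: position 11 — after 10 matching lines the faulty run goes silent; intended next line 'stage result 1'.
Intended log window:
  9: step 4: running value 2
  10: leaving merge_totals with 2
  11: stage result 1
Execution walk:
  tally_events([11, 11, 6, 12, 9]) -> 2  [called from count_flags, line 30]
  merge_totals([11, 11, 6, 12, 9], 11) -> 2  [called from count_flags, line 31]
Log origins:
  1: from main, line 38
  2: from count_flags, line 29
  3: from tally_events, line 2
  4: from tally_events, line 7
  5-9: from merge_totals, line 15
  10: from merge_totals, line 16
A correct fix: line 32: replace `<=` with `>`.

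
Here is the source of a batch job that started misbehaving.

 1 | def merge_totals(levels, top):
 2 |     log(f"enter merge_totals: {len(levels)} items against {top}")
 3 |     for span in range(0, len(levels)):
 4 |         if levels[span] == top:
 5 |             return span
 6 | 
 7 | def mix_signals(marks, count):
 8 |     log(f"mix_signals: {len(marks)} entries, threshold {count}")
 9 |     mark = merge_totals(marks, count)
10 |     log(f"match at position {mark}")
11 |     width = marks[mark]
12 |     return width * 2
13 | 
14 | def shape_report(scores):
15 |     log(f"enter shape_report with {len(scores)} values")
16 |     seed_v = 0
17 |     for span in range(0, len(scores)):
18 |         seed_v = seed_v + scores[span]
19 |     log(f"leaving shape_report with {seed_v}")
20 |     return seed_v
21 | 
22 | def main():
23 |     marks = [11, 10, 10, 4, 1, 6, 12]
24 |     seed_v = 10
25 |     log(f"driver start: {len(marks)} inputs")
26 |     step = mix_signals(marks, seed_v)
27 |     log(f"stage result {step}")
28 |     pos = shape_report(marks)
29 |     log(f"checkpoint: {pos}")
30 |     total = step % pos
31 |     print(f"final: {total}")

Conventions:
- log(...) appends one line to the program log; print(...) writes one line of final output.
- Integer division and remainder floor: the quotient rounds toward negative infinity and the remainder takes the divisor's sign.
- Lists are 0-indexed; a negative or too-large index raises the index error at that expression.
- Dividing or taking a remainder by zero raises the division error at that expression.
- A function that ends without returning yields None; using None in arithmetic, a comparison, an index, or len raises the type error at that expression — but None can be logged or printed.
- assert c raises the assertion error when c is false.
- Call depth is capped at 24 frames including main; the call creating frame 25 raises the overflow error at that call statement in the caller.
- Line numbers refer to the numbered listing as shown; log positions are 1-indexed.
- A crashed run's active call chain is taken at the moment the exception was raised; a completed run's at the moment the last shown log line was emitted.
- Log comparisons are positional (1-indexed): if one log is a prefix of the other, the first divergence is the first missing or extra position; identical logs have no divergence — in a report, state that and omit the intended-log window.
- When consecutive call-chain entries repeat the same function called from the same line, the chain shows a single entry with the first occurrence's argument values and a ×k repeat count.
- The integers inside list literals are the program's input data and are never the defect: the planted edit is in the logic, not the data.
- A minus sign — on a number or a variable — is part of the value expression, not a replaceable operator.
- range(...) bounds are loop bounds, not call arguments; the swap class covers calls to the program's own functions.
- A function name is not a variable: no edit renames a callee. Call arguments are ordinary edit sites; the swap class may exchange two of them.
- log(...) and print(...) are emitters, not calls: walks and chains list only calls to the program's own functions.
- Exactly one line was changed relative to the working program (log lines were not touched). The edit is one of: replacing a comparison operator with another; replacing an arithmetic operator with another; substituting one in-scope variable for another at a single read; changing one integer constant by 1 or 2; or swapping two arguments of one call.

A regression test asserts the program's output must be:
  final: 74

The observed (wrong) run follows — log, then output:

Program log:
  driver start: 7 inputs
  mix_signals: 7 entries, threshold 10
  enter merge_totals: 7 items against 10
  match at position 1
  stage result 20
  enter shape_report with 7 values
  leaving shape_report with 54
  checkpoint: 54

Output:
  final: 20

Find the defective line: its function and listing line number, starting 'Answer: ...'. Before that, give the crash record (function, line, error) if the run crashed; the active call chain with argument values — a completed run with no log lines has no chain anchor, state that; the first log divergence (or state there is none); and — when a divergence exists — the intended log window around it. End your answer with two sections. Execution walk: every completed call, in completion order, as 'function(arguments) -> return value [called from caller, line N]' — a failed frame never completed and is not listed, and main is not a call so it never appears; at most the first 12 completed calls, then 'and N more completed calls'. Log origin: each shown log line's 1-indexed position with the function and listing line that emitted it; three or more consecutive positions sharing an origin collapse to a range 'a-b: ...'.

Answer: the defect is in main at line 30.
Core observation: Nothing in the log betrays the bug — only the output does.
Call chain: main.
First divergence: there is none — every log position agrees.
Execution walk:
  merge_totals([11, 10, 10, 4, 1, 6, 12], 10) -> 1  [called from mix_signals, line 9]
  mix_signals([11, 10, 10, 4, 1, 6, 12], 10) -> 20  [called from main, line 26]
  shape_report([11, 10, 10, 4, 1, 6, 12]) -> 54  [called from main, line 28]
Origin of each log line:
  1: logged in main at line 25
  2: logged in mix_signals at line 8
  3: logged in merge_totals at line 2
  4: logged in mix_signals at line 10
  5: logged in main at line 27
  6: logged in shape_report at line 15
  7: logged in shape_report at line 19
  8: logged in main at line 29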